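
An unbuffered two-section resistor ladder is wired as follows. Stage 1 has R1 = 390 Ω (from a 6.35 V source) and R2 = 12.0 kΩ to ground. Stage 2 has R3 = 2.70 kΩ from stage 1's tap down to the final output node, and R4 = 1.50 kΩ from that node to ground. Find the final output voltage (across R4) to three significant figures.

V_out ≈ 2.02 V

Stage 2 presents R3+R4 = 4200 Ω as a load on stage 1's tap.
Stage 1's lower leg becomes R2‖(R3+R4) = 3111 Ω, so V_mid = 6.35 × 3111/3501 = 5.643 V.
Stage 2 is itself unloaded: V_out = V_mid × R4/(R3+R4) = 5.643 × 1500/4200 = 2.02 V.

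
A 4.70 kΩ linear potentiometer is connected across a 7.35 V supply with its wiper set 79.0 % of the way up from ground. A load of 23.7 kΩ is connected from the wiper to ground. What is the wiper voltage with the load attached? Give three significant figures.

V ≈ 5.62 V

The wiper splits the pot into (1−α)R = 987.0 Ω above and αR = 3713 Ω below.
Lower section ‖ load = 3210 Ω.
V_wiper = 7.35 × 3210/(987.0 + 3210) = 5.62 V.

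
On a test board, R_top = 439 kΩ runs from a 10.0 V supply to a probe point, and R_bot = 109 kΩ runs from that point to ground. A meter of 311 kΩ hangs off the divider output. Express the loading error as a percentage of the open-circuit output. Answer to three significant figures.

21.9 %

The divider's output (Thévenin) resistance is R_top‖R_bot = 87.32 kΩ.
Fractional drop under load = R_th/(R_th + R_L) = 87.32 / (87.32 + 311) = 0.2192.
So the output falls by 21.9 %.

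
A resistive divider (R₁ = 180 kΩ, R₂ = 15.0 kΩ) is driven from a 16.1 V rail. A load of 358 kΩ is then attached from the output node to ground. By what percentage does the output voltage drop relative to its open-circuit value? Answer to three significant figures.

3.72 %

The divider's output (Thévenin) resistance is R₁‖R₂ = 13.85 kΩ.
Fractional drop under load = R_th/(R_th + R_L) = 13.85 / (13.85 + 358) = 0.03724.
So the output falls by 3.72 %.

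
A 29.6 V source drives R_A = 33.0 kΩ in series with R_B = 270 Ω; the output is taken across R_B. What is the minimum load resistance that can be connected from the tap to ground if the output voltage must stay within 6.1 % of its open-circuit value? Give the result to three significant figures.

R_L(min) ≈ 4.12 kΩ

Output resistance R_th = R_A‖R_B = (33000 × 270)/33270 = 267.8 Ω.
The fractional drop is R_th/(R_th + R_L); requiring this ≤ 0.0610 gives R_L ≥ R_th(1/0.0610 − 1) = 267.8 × 15.39 = 4.12 kΩ.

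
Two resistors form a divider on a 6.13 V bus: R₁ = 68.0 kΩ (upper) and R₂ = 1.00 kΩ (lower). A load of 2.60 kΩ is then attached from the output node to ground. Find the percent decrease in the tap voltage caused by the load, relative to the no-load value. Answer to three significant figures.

The divider's output (Thévenin) resistance is R₁‖R₂ = 0.9855 kΩ.
Fractional drop under load = R_th/(R_th + R_L) = 0.9855 / (0.9855 + 2.60) = 0.2749.
So the output falls by 27.5 %.

27.5 %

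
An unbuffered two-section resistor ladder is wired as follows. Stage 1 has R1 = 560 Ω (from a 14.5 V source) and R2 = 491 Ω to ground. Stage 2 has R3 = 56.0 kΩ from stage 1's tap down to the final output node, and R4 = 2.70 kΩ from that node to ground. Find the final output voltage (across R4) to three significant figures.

Stage 2 presents R3+R4 = 58700 Ω as a load on stage 1's tap.
Stage 1's lower leg becomes R2‖(R3+R4) = 486.9 Ω, so V_mid = 14.5 × 486.9/1047 = 6.744 V.
Stage 2 is itself unloaded: V_out = V_mid × R4/(R3+R4) = 6.744 × 2700/58700 = 0.310 V.

V_out ≈ 0.310 V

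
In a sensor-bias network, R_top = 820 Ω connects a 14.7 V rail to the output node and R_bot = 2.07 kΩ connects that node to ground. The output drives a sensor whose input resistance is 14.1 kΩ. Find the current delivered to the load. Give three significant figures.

I_L ≈ 0.717 mA

R_bot‖R_L = 1805 Ω; V_out = 14.7 × 1805/2625 = 10.11 V.
I_L = V_out / R_L = 10.11 / 14.1 kΩ = 0.717 mA.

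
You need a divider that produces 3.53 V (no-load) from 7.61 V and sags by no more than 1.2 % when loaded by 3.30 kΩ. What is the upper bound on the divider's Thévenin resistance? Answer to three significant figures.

Loading drop = R_th/(R_th + R_L) ≤ 0.0120, so R_th ≤ R_L · ε/(1−ε) = 3.30 kΩ × 0.0120/0.9880 = 40.1 Ω.

R_th ≤ 40.1 Ω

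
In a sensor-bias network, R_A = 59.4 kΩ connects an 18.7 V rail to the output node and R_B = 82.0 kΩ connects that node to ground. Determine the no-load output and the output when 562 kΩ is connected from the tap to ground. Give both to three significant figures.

Open-circuit: V = 18.7 × 82.0/(59.4 + 82.0) = 10.8 V.
With the load, R_B becomes R_B‖R_L = 71.56 kΩ, so V = 18.7 × 71.56/131.0 = 10.2 V.

Unloaded: 10.8 V; loaded: 10.2 V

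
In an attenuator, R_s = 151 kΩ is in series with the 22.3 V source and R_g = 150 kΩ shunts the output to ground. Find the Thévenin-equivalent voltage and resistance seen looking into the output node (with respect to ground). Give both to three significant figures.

V_th is the open-circuit tap voltage: 22.3 × 150/(151 + 150) = 11.1 V.
With the supply zeroed, R_s and R_g appear in parallel from the tap: R_th = R_s‖R_g = (151 × 150)/301.0 = 75.2 kΩ.

V_th = 11.1 V, R_th = 75.2 kΩ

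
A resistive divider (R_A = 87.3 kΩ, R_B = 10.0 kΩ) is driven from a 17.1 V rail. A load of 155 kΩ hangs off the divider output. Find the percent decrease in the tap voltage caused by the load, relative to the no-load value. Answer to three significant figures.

5.47 %

The divider's output (Thévenin) resistance is R_A‖R_B = 8.972 kΩ.
Fractional drop under load = R_th/(R_th + R_L) = 8.972 / (8.972 + 155) = 0.05472.
So the output falls by 5.47 %.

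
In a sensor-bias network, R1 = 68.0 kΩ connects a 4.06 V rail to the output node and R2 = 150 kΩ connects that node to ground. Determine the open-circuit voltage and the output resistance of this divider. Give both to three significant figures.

V_th is the open-circuit tap voltage: 4.06 × 150/(68.0 + 150) = 2.79 V.
With the supply zeroed, R1 and R2 appear in parallel from the tap: R_th = R1‖R2 = (68.0 × 150)/218.0 = 46.8 kΩ.

V_th = 2.79 V, R_th = 46.8 kΩ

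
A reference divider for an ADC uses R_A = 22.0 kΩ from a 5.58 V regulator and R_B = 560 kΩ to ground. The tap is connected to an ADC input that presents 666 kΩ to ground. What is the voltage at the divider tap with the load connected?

The load sits in parallel with R_B: R_B‖R_L = (560 × 666) / (560 + 666) = 304.2 kΩ.
V_out = 5.58 × 304.2 / (22.0 + 304.2) = 5.58 × 304.2/326.2 = 5.20 V.

V_out ≈ 5.20 V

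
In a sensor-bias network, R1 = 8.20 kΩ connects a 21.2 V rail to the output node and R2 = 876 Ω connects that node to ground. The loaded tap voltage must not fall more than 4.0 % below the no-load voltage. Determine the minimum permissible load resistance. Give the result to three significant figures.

Output resistance R_th = R1‖R2 = (8200 × 876)/9076 = 791.4 Ω.
The fractional drop is R_th/(R_th + R_L); requiring this ≤ 0.0400 gives R_L ≥ R_th(1/0.0400 − 1) = 791.4 × 24.00 = 19.0 kΩ.

R_L(min) ≈ 19.0 kΩ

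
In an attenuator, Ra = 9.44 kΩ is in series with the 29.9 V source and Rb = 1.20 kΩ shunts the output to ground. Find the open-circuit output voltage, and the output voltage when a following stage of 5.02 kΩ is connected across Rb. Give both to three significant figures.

Open-circuit: V = 29.9 × 1.20/(9.44 + 1.20) = 3.37 V.
With the load, Rb becomes Rb‖R_L = 0.9685 kΩ, so V = 29.9 × 0.9685/10.41 = 2.78 V.

Unloaded: 3.37 V; loaded: 2.78 V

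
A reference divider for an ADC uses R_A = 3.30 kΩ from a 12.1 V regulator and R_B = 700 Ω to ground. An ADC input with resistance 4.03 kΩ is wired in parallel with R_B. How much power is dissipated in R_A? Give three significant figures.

P ≈ 31.8 mW

Total resistance from the source is R_A + (R_B‖R_L) = 3896 Ω, so I = 12.1/3896 Ω = 3.105 mA.
P = I²·R_A = (3.105 mA)² × 3.30 kΩ = 31.8 mW.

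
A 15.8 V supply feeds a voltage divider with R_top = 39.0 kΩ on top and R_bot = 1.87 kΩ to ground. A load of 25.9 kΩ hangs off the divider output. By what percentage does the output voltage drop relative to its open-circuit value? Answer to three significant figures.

The divider's output (Thévenin) resistance is R_top‖R_bot = 1.784 kΩ.
Fractional drop under load = R_th/(R_th + R_L) = 1.784 / (1.784 + 25.9) = 0.06446.
So the output falls by 6.45 %.

6.45 %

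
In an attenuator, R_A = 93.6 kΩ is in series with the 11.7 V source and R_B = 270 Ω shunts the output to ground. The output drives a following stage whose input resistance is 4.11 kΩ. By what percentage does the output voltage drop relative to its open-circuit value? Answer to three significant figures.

The divider's output (Thévenin) resistance is R_A‖R_B = 269.2 Ω.
Fractional drop under load = R_th/(R_th + R_L) = 269.2 / (269.2 + 4110) = 0.06148.
So the output falls by 6.15 %.

6.15 %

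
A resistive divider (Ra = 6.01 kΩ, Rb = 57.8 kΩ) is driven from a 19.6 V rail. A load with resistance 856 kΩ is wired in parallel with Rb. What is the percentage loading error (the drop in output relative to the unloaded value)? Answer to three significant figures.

The divider's output (Thévenin) resistance is Ra‖Rb = 5.444 kΩ.
Fractional drop under load = R_th/(R_th + R_L) = 5.444 / (5.444 + 856) = 0.006320.
So the output falls by 0.632 %.

0.632 %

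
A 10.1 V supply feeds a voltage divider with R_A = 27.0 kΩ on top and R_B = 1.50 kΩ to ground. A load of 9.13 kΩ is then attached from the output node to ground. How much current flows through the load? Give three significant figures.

R_B‖R_L = 1.288 kΩ; V_out = 10.1 × 1.288/28.29 = 0.4600 V.
I_L = V_out / R_L = 0.4600 / 9.13 kΩ = 0.0504 mA.

I_L ≈ 0.0504 mA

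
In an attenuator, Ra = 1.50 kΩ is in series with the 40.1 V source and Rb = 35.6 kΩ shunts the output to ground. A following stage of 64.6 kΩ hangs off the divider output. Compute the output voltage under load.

The load sits in parallel with Rb: Rb‖R_L = (35.6 × 64.6) / (35.6 + 64.6) = 22.95 kΩ.
V_out = 40.1 × 22.95 / (1.50 + 22.95) = 40.1 × 22.95/24.45 = 37.6 V.

V_out ≈ 37.6 V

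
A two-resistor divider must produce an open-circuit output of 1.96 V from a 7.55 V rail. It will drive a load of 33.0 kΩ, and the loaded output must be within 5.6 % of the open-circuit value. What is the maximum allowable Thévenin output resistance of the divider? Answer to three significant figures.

R_th ≤ 1.96 kΩ

Loading drop = R_th/(R_th + R_L) ≤ 0.0560, so R_th ≤ R_L · ε/(1−ε) = 33.0 kΩ × 0.0560/0.9440 = 1.96 kΩ.
(Any R1, R2 with R2/(R1+R2) = 0.260 and R1‖R2 ≤ 1.96 kΩ will meet the spec.)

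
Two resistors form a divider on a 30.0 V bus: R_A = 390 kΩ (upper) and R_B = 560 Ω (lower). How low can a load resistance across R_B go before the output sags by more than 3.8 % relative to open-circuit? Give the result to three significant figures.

Output resistance R_th = R_A‖R_B = (390000 × 560)/390600 = 559.2 Ω.
The fractional drop is R_th/(R_th + R_L); requiring this ≤ 0.0380 gives R_L ≥ R_th(1/0.0380 − 1) = 559.2 × 25.32 = 14.2 kΩ.

R_L(min) ≈ 14.2 kΩ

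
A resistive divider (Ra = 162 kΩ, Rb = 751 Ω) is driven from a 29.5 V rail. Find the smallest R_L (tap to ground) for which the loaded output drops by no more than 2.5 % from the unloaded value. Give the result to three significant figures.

Output resistance R_th = Ra‖Rb = (162000 × 751)/162800 = 747.5 Ω.
The fractional drop is R_th/(R_th + R_L); requiring this ≤ 0.0250 gives R_L ≥ R_th(1/0.0250 − 1) = 747.5 × 39.00 = 29.2 kΩ.

R_L(min) ≈ 29.2 kΩ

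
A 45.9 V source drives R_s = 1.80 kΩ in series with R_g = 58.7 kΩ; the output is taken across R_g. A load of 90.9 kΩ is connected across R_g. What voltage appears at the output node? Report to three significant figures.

The load sits in parallel with R_g: R_g‖R_L = (58.7 × 90.9) / (58.7 + 90.9) = 35.67 kΩ.
V_out = 45.9 × 35.67 / (1.80 + 35.67) = 45.9 × 35.67/37.47 = 43.7 V.

V_out ≈ 43.7 V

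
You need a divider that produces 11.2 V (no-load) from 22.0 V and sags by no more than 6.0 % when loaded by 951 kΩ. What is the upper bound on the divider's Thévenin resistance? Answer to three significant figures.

Loading drop = R_th/(R_th + R_L) ≤ 0.0600, so R_th ≤ R_L · ε/(1−ε) = 951 kΩ × 0.0600/0.9400 = 60.7 kΩ.

R_th ≤ 60.7 kΩ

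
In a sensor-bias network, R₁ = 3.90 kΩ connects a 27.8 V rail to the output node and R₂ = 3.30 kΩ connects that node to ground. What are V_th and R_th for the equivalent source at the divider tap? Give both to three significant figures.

V_th = 12.7 V, R_th = 1.79 kΩ

V_th is the open-circuit tap voltage: 27.8 × 3.30/(3.90 + 3.30) = 12.7 V.
With the supply zeroed, R₁ and R₂ appear in parallel from the tap: R_th = R₁‖R₂ = (3.90 × 3.30)/7.200 = 1.79 kΩ.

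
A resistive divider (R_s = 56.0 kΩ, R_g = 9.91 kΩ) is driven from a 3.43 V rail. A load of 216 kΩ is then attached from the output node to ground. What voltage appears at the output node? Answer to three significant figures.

V_out ≈ 0.496 V

The load sits in parallel with R_g: R_g‖R_L = (9.91 × 216) / (9.91 + 216) = 9.475 kΩ.
V_out = 3.43 × 9.475 / (56.0 + 9.475) = 3.43 × 9.475/65.48 = 0.496 V.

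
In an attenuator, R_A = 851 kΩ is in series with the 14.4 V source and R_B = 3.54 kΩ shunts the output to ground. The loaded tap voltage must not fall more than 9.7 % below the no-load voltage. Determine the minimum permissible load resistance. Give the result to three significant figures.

R_L(min) ≈ 32.8 kΩ

Output resistance R_th = R_A‖R_B = (851 × 3.54)/854.5 = 3.525 kΩ.
The fractional drop is R_th/(R_th + R_L); requiring this ≤ 0.0970 gives R_L ≥ R_th(1/0.0970 − 1) = 3.525 × 9.309 = 32.8 kΩ.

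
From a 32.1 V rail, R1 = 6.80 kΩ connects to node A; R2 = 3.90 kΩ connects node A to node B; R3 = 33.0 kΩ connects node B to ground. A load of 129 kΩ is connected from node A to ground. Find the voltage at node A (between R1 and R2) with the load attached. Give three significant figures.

Below node A the series string R2+R3 = 36.90 kΩ sits in parallel with the 129 kΩ load: 28.69 kΩ.
V_A = 32.1 × 28.69/(6.80 + 28.69) = 25.9 V.

V ≈ 25.9 V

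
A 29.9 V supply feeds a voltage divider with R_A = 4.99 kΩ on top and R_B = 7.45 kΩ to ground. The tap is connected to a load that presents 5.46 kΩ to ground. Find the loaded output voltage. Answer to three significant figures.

The load sits in parallel with R_B: R_B‖R_L = (7.45 × 5.46) / (7.45 + 5.46) = 3.151 kΩ.
V_out = 29.9 × 3.151 / (4.99 + 3.151) = 29.9 × 3.151/8.141 = 11.6 V.

V_out ≈ 11.6 V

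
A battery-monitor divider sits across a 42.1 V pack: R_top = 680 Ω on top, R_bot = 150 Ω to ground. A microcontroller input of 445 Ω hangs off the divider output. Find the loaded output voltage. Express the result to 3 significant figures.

V_out ≈ 5.96 V

The load sits in parallel with R_bot: R_bot‖R_L = (150 × 445) / (150 + 445) = 112.2 Ω.
V_out = 42.1 × 112.2 / (680 + 112.2) = 42.1 × 112.2/792.2 = 5.96 V.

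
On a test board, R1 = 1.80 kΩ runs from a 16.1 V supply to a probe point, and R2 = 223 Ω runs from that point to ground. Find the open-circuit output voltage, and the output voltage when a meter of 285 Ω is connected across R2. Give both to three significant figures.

Open-circuit: V = 16.1 × 223/(1800 + 223) = 1.77 V.
With the load, R2 becomes R2‖R_L = 125.1 Ω, so V = 16.1 × 125.1/1925 = 1.05 V.

Unloaded: 1.77 V; loaded: 1.05 V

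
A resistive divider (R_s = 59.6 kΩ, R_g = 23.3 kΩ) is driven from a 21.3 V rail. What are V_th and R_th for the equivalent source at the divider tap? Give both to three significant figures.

V_th is the open-circuit tap voltage: 21.3 × 23.3/(59.6 + 23.3) = 5.99 V.
With the supply zeroed, R_s and R_g appear in parallel from the tap: R_th = R_s‖R_g = (59.6 × 23.3)/82.90 = 16.8 kΩ.

V_th = 5.99 V, R_th = 16.8 kΩ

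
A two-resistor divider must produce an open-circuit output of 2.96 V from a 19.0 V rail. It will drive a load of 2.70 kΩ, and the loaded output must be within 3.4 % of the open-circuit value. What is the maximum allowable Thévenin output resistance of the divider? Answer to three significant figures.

R_th ≤ 95.0 Ω

Loading drop = R_th/(R_th + R_L) ≤ 0.0340, so R_th ≤ R_L · ε/(1−ε) = 2.70 kΩ × 0.0340/0.9660 = 95.0 Ω.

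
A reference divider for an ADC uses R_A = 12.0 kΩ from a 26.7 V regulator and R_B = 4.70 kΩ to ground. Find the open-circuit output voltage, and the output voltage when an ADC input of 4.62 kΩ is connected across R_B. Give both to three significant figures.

Unloaded: 7.51 V; loaded: 4.34 V

Open-circuit: V = 26.7 × 4.70/(12.0 + 4.70) = 7.51 V.
With the load, R_B becomes R_B‖R_L = 2.330 kΩ, so V = 26.7 × 2.330/14.33 = 4.34 V.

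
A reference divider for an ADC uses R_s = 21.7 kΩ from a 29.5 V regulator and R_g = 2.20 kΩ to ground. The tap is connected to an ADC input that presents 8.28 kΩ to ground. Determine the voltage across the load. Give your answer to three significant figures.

V_out ≈ 2.19 V

The load sits in parallel with R_g: R_g‖R_L = (2.20 × 8.28) / (2.20 + 8.28) = 1.738 kΩ.
V_out = 29.5 × 1.738 / (21.7 + 1.738) = 29.5 × 1.738/23.44 = 2.19 V.
(Unloaded it would have been 2.72 V.)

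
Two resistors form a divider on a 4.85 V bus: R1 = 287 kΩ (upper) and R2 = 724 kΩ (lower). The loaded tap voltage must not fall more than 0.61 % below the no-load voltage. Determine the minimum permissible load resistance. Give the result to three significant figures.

Output resistance R_th = R1‖R2 = (287 × 724)/1011 = 205.5 kΩ.
The fractional drop is R_th/(R_th + R_L); requiring this ≤ 0.00610 gives R_L ≥ R_th(1/0.00610 − 1) = 205.5 × 162.9 = 33.5 MΩ.

R_L(min) ≈ 33.5 MΩ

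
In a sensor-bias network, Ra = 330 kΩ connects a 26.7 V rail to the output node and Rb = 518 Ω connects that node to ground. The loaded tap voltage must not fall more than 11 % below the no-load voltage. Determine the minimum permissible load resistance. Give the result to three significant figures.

Output resistance R_th = Ra‖Rb = (330000 × 518)/330500 = 517.2 Ω.
The fractional drop is R_th/(R_th + R_L); requiring this ≤ 0.110 gives R_L ≥ R_th(1/0.110 − 1) = 517.2 × 8.091 = 4.18 kΩ.

R_L(min) ≈ 4.18 kΩ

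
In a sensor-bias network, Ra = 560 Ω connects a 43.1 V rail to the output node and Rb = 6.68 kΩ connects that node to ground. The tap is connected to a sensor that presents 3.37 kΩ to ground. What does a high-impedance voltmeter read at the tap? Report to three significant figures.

The load sits in parallel with Rb: Rb‖R_L = (6680 × 3370) / (6680 + 3370) = 2240 Ω.
V_out = 43.1 × 2240 / (560 + 2240) = 43.1 × 2240/2800 = 34.5 V.
(Unloaded it would have been 39.8 V.)

V_out ≈ 34.5 V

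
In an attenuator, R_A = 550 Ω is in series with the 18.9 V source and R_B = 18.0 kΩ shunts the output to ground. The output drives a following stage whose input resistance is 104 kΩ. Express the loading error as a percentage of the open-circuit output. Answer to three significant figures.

The divider's output (Thévenin) resistance is R_A‖R_B = 533.7 Ω.
Fractional drop under load = R_th/(R_th + R_L) = 533.7 / (533.7 + 104000) = 0.005105.
So the output falls by 0.511 %.

0.511 %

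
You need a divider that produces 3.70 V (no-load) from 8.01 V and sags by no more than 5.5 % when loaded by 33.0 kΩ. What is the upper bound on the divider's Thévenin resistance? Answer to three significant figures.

R_th ≤ 1.92 kΩ

Loading drop = R_th/(R_th + R_L) ≤ 0.0550, so R_th ≤ R_L · ε/(1−ε) = 33.0 kΩ × 0.0550/0.9450 = 1.92 kΩ.
(Any R1, R2 with R2/(R1+R2) = 0.462 and R1‖R2 ≤ 1.92 kΩ will meet the spec.)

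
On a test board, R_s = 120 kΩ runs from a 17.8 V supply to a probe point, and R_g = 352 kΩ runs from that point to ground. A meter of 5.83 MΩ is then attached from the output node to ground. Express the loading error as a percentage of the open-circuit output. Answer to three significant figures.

The divider's output (Thévenin) resistance is R_s‖R_g = 89.49 kΩ.
Fractional drop under load = R_th/(R_th + R_L) = 89.49 / (89.49 + 5830) = 0.01512.
So the output falls by 1.51 %.

1.51 %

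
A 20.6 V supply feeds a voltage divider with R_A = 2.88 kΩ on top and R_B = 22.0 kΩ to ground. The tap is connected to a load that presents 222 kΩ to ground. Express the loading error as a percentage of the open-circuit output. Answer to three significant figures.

1.13 %

The divider's output (Thévenin) resistance is R_A‖R_B = 2.547 kΩ.
Fractional drop under load = R_th/(R_th + R_L) = 2.547 / (2.547 + 222) = 0.01134.
So the output falls by 1.13 %.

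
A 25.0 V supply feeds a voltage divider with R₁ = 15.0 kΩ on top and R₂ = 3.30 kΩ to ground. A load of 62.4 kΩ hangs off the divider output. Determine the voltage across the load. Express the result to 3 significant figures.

The load sits in parallel with R₂: R₂‖R_L = (3.30 × 62.4) / (3.30 + 62.4) = 3.134 kΩ.
V_out = 25.0 × 3.134 / (15.0 + 3.134) = 25.0 × 3.134/18.13 = 4.32 V.

V_out ≈ 4.32 V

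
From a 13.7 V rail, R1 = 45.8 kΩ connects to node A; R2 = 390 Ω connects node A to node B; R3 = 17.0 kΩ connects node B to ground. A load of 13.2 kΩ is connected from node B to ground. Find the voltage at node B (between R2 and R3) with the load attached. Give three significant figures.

V ≈ 1.90 V

At node B, R3 is in parallel with the load: R3‖R_L = 7430 Ω.
Below node A the resistance is R2 + (R3‖R_L) = 7820 Ω, so V_A = 13.7 × 7820/53620 = 1.998 V.
Then V_B = V_A × (R3‖R_L)/(R2 + R3‖R_L) = 1.998 × 7430/7820 = 1.90 V.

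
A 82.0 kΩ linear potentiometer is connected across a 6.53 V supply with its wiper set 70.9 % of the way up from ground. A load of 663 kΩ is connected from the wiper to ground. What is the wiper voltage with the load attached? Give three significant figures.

V ≈ 4.51 V

The wiper splits the pot into (1−α)R = 23.86 kΩ above and αR = 58.14 kΩ below.
Lower section ‖ load = 53.45 kΩ.
V_wiper = 6.53 × 53.45/(23.86 + 53.45) = 4.51 V.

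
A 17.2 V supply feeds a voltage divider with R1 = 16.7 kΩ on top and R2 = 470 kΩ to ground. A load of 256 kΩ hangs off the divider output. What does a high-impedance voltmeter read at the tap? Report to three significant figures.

V_out ≈ 15.6 V

The load sits in parallel with R2: R2‖R_L = (470 × 256) / (470 + 256) = 165.7 kΩ.
V_out = 17.2 × 165.7 / (16.7 + 165.7) = 17.2 × 165.7/182.4 = 15.6 V.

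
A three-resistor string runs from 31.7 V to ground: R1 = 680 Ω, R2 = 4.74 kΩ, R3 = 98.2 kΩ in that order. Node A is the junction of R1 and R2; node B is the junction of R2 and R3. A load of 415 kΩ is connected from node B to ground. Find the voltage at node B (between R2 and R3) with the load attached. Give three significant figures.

At node B, R3 is in parallel with the load: R3‖R_L = 79410 Ω.
Below node A the resistance is R2 + (R3‖R_L) = 84150 Ω, so V_A = 31.7 × 84150/84830 = 31.45 V.
Then V_B = V_A × (R3‖R_L)/(R2 + R3‖R_L) = 31.45 × 79410/84150 = 29.7 V.

V ≈ 29.7 V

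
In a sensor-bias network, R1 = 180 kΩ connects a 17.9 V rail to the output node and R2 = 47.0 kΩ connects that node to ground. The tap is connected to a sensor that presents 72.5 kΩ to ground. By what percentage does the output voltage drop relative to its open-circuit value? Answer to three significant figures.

34.0 %

The divider's output (Thévenin) resistance is R1‖R2 = 37.27 kΩ.
Fractional drop under load = R_th/(R_th + R_L) = 37.27 / (37.27 + 72.5) = 0.3395.
So the output falls by 34.0 %.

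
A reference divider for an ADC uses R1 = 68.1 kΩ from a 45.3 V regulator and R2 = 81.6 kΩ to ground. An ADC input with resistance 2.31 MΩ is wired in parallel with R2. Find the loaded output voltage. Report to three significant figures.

The load sits in parallel with R2: R2‖R_L = (81.6 × 2310) / (81.6 + 2310) = 78.82 kΩ.
V_out = 45.3 × 78.82 / (68.1 + 78.82) = 45.3 × 78.82/146.9 = 24.3 V.

V_out ≈ 24.3 V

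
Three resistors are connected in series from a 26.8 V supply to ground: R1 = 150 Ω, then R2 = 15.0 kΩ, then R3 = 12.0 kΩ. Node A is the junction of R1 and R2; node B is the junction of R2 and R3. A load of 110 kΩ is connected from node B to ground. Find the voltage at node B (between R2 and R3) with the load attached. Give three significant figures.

At node B, R3 is in parallel with the load: R3‖R_L = 10820 Ω.
Below node A the resistance is R2 + (R3‖R_L) = 25820 Ω, so V_A = 26.8 × 25820/25970 = 26.65 V.
Then V_B = V_A × (R3‖R_L)/(R2 + R3‖R_L) = 26.65 × 10820/25820 = 11.2 V.

V ≈ 11.2 V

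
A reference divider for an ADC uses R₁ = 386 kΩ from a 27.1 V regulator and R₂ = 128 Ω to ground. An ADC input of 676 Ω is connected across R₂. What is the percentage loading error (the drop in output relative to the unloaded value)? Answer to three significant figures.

15.9 %

The divider's output (Thévenin) resistance is R₁‖R₂ = 128.0 Ω.
Fractional drop under load = R_th/(R_th + R_L) = 128.0 / (128.0 + 676) = 0.1592.
So the output falls by 15.9 %.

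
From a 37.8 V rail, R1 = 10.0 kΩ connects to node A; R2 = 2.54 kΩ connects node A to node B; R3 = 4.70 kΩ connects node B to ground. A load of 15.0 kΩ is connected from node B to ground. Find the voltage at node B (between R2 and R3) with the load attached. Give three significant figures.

V ≈ 8.39 V

At node B, R3 is in parallel with the load: R3‖R_L = 3.579 kΩ.
Below node A the resistance is R2 + (R3‖R_L) = 6.119 kΩ, so V_A = 37.8 × 6.119/16.12 = 14.35 V.
Then V_B = V_A × (R3‖R_L)/(R2 + R3‖R_L) = 14.35 × 3.579/6.119 = 8.39 V.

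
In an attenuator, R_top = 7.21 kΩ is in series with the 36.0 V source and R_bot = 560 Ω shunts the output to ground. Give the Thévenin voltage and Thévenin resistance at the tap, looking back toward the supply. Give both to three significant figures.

V_th is the open-circuit tap voltage: 36.0 × 560/(7210 + 560) = 2.59 V.
With the supply zeroed, R_top and R_bot appear in parallel from the tap: R_th = R_top‖R_bot = (7210 × 560)/7770 = 520 Ω.

V_th = 2.59 V, R_th = 520 Ω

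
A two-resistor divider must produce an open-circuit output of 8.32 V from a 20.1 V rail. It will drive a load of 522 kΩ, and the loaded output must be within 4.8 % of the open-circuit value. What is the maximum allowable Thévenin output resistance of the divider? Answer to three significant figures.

Loading drop = R_th/(R_th + R_L) ≤ 0.0480, so R_th ≤ R_L · ε/(1−ε) = 522 kΩ × 0.0480/0.9520 = 26.3 kΩ.
(Any R1, R2 with R2/(R1+R2) = 0.414 and R1‖R2 ≤ 26.3 kΩ will meet the spec.)

R_th ≤ 26.3 kΩ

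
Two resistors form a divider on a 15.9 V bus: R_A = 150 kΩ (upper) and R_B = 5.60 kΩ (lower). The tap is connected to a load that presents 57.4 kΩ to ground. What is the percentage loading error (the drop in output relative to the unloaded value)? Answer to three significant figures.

8.60 %

The divider's output (Thévenin) resistance is R_A‖R_B = 5.398 kΩ.
Fractional drop under load = R_th/(R_th + R_L) = 5.398 / (5.398 + 57.4) = 0.08596.
So the output falls by 8.60 %.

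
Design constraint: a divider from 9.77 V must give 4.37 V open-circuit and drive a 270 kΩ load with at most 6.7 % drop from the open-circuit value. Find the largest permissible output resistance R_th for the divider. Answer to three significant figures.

Loading drop = R_th/(R_th + R_L) ≤ 0.0670, so R_th ≤ R_L · ε/(1−ε) = 270 kΩ × 0.0670/0.9330 = 19.4 kΩ.
(Any R1, R2 with R2/(R1+R2) = 0.447 and R1‖R2 ≤ 19.4 kΩ will meet the spec.)

R_th ≤ 19.4 kΩ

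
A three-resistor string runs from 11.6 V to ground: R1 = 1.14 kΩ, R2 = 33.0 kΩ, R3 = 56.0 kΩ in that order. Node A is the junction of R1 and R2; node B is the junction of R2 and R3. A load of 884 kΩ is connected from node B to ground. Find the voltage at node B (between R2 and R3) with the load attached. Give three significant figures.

V ≈ 7.04 V

At node B, R3 is in parallel with the load: R3‖R_L = 52.66 kΩ.
Below node A the resistance is R2 + (R3‖R_L) = 85.66 kΩ, so V_A = 11.6 × 85.66/86.80 = 11.45 V.
Then V_B = V_A × (R3‖R_L)/(R2 + R3‖R_L) = 11.45 × 52.66/85.66 = 7.04 V.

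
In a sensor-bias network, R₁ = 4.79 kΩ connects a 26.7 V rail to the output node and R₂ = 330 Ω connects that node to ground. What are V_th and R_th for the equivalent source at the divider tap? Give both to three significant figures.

V_th = 1.72 V, R_th = 309 Ω

V_th is the open-circuit tap voltage: 26.7 × 330/(4790 + 330) = 1.72 V.
With the supply zeroed, R₁ and R₂ appear in parallel from the tap: R_th = R₁‖R₂ = (4790 × 330)/5120 = 309 Ω.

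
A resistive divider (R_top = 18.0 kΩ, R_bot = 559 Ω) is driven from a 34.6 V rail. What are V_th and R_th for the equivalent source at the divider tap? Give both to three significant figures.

V_th = 1.04 V, R_th = 542 Ω

V_th is the open-circuit tap voltage: 34.6 × 559/(18000 + 559) = 1.04 V.
With the supply zeroed, R_top and R_bot appear in parallel from the tap: R_th = R_top‖R_bot = (18000 × 559)/18560 = 542 Ω.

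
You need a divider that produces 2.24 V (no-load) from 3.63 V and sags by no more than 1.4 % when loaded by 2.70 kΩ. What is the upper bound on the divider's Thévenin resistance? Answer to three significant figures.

Loading drop = R_th/(R_th + R_L) ≤ 0.0140, so R_th ≤ R_L · ε/(1−ε) = 2.70 kΩ × 0.0140/0.9860 = 38.3 Ω.
(Any R1, R2 with R2/(R1+R2) = 0.617 and R1‖R2 ≤ 38.3 Ω will meet the spec.)

R_th ≤ 38.3 Ω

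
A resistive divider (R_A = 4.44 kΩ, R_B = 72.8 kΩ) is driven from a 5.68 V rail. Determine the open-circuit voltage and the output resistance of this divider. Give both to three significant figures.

V_th = 5.35 V, R_th = 4.18 kΩ

V_th is the open-circuit tap voltage: 5.68 × 72.8/(4.44 + 72.8) = 5.35 V.
With the supply zeroed, R_A and R_B appear in parallel from the tap: R_th = R_A‖R_B = (4.44 × 72.8)/77.24 = 4.18 kΩ.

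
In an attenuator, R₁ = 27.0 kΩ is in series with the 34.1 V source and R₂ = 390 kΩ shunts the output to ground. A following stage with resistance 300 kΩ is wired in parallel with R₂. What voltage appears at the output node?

V_out ≈ 29.4 V

The load sits in parallel with R₂: R₂‖R_L = (390 × 300) / (390 + 300) = 169.6 kΩ.
V_out = 34.1 × 169.6 / (27.0 + 169.6) = 34.1 × 169.6/196.6 = 29.4 V.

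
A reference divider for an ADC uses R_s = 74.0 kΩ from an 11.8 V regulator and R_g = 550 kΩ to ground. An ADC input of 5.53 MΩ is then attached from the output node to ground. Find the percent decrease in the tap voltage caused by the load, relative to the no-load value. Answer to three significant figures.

1.17 %

The divider's output (Thévenin) resistance is R_s‖R_g = 65.22 kΩ.
Fractional drop under load = R_th/(R_th + R_L) = 65.22 / (65.22 + 5530) = 0.01166.
So the output falls by 1.17 %.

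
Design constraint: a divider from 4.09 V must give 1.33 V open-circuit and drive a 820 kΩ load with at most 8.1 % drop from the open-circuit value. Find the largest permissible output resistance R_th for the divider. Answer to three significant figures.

R_th ≤ 72.3 kΩ

Loading drop = R_th/(R_th + R_L) ≤ 0.0810, so R_th ≤ R_L · ε/(1−ε) = 820 kΩ × 0.0810/0.9190 = 72.3 kΩ.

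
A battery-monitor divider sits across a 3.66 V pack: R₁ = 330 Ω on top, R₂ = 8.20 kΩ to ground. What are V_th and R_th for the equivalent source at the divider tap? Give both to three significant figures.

V_th is the open-circuit tap voltage: 3.66 × 8200/(330 + 8200) = 3.52 V.
With the supply zeroed, R₁ and R₂ appear in parallel from the tap: R_th = R₁‖R₂ = (330 × 8200)/8530 = 317 Ω.

V_th = 3.52 V, R_th = 317 Ω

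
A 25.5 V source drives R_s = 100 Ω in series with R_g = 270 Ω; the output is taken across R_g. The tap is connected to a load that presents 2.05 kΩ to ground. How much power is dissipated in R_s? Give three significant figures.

Total resistance from the source is R_s + (R_g‖R_L) = 338.6 Ω, so I = 25.5/338.6 Ω = 75.32 mA.
P = I²·R_s = (75.32 mA)² × 100 Ω = 567 mW.

P ≈ 567 mW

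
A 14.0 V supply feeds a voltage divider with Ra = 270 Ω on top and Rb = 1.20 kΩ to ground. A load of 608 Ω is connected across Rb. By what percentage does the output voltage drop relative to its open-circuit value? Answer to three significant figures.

Unloaded V = 14.0 × 1200/1470 = 11.43 V.
Loaded: Rb‖R_L = 403.5 Ω, giving V = 14.0 × 403.5/673.5 = 8.388 V.
Drop = (11.43 − 8.388) / 11.43 = 26.6 %.

26.6 %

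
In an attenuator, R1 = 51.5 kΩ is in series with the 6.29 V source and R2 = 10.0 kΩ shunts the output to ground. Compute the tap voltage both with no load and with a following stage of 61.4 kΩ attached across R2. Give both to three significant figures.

Open-circuit: V = 6.29 × 10.0/(51.5 + 10.0) = 1.02 V.
With the load, R2 becomes R2‖R_L = 8.599 kΩ, so V = 6.29 × 8.599/60.10 = 0.900 V.

Unloaded: 1.02 V; loaded: 0.900 V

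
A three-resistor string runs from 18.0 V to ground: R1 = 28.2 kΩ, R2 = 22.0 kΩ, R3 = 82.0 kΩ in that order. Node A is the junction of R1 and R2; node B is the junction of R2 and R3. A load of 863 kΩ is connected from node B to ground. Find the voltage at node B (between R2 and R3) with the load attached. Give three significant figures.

V ≈ 10.8 V

At node B, R3 is in parallel with the load: R3‖R_L = 74.88 kΩ.
Below node A the resistance is R2 + (R3‖R_L) = 96.88 kΩ, so V_A = 18.0 × 96.88/125.1 = 13.94 V.
Then V_B = V_A × (R3‖R_L)/(R2 + R3‖R_L) = 13.94 × 74.88/96.88 = 10.8 V.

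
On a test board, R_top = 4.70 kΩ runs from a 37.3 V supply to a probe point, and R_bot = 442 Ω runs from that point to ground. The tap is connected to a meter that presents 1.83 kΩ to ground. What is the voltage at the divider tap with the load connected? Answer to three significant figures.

The load sits in parallel with R_bot: R_bot‖R_L = (442 × 1830) / (442 + 1830) = 356.0 Ω.
V_out = 37.3 × 356.0 / (4700 + 356.0) = 37.3 × 356.0/5056 = 2.63 V.

V_out ≈ 2.63 V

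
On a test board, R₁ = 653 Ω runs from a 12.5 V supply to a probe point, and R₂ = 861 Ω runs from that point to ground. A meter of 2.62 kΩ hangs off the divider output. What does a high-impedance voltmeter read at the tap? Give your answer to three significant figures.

The load sits in parallel with R₂: R₂‖R_L = (861 × 2620) / (861 + 2620) = 648.0 Ω.
V_out = 12.5 × 648.0 / (653 + 648.0) = 12.5 × 648.0/1301 = 6.23 V.

V_out ≈ 6.23 V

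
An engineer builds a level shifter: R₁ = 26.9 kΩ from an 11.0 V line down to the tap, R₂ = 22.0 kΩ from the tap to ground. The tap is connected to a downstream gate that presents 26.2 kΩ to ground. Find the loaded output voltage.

The load sits in parallel with R₂: R₂‖R_L = (22.0 × 26.2) / (22.0 + 26.2) = 11.96 kΩ.
V_out = 11.0 × 11.96 / (26.9 + 11.96) = 11.0 × 11.96/38.86 = 3.39 V.

V_out ≈ 3.39 V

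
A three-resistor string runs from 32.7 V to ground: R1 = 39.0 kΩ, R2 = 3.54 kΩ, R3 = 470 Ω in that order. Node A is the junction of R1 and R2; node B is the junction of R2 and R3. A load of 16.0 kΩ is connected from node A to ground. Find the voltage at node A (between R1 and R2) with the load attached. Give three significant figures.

V ≈ 2.48 V

Below node A the series string R2+R3 = 4010 Ω sits in parallel with the 16000 Ω load: 3206 Ω.
V_A = 32.7 × 3206/(39000 + 3206) = 2.48 V.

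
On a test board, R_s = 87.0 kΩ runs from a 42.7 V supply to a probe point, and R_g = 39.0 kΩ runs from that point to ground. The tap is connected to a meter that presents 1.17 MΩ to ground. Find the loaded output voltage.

V_out ≈ 12.9 V

The load sits in parallel with R_g: R_g‖R_L = (39.0 × 1170) / (39.0 + 1170) = 37.74 kΩ.
V_out = 42.7 × 37.74 / (87.0 + 37.74) = 42.7 × 37.74/124.7 = 12.9 V.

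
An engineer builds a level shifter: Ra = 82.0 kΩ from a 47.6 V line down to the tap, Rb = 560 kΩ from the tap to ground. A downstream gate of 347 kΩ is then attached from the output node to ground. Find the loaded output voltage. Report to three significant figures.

V_out ≈ 34.4 V

The load sits in parallel with Rb: Rb‖R_L = (560 × 347) / (560 + 347) = 214.2 kΩ.
V_out = 47.6 × 214.2 / (82.0 + 214.2) = 47.6 × 214.2/296.2 = 34.4 V.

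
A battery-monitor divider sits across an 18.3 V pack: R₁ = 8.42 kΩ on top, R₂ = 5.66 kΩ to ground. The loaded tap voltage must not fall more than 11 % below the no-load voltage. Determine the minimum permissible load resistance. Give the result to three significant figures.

Output resistance R_th = R₁‖R₂ = (8.42 × 5.66)/14.08 = 3.385 kΩ.
The fractional drop is R_th/(R_th + R_L); requiring this ≤ 0.110 gives R_L ≥ R_th(1/0.110 − 1) = 3.385 × 8.091 = 27.4 kΩ.

R_L(min) ≈ 27.4 kΩ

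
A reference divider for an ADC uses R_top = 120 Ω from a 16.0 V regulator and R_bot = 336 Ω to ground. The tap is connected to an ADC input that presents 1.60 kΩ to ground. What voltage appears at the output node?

V_out ≈ 11.2 V

The load sits in parallel with R_bot: R_bot‖R_L = (336 × 1600) / (336 + 1600) = 277.7 Ω.
V_out = 16.0 × 277.7 / (120 + 277.7) = 16.0 × 277.7/397.7 = 11.2 V.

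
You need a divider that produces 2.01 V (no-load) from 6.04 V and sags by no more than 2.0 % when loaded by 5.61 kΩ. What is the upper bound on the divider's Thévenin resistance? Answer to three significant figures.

R_th ≤ 114 Ω

Loading drop = R_th/(R_th + R_L) ≤ 0.0200, so R_th ≤ R_L · ε/(1−ε) = 5.61 kΩ × 0.0200/0.9800 = 114 Ω.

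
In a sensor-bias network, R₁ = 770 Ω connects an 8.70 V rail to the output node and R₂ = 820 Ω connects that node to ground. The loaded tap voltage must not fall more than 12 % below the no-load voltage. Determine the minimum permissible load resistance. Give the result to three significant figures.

R_L(min) ≈ 2.91 kΩ

Output resistance R_th = R₁‖R₂ = (770 × 820)/1590 = 397.1 Ω.
The fractional drop is R_th/(R_th + R_L); requiring this ≤ 0.120 gives R_L ≥ R_th(1/0.120 − 1) = 397.1 × 7.333 = 2.91 kΩ.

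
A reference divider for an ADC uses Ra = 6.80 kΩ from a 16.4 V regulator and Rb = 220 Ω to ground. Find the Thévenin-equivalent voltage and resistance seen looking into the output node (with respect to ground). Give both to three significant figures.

V_th is the open-circuit tap voltage: 16.4 × 220/(6800 + 220) = 0.514 V.
With the supply zeroed, Ra and Rb appear in parallel from the tap: R_th = Ra‖Rb = (6800 × 220)/7020 = 213 Ω.

V_th = 0.514 V, R_th = 213 Ω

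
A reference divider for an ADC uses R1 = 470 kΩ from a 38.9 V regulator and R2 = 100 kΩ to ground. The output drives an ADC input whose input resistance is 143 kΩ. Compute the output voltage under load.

V_out ≈ 4.33 V

The load sits in parallel with R2: R2‖R_L = (100 × 143) / (100 + 143) = 58.85 kΩ.
V_out = 38.9 × 58.85 / (470 + 58.85) = 38.9 × 58.85/528.8 = 4.33 V.
(Unloaded it would have been 6.82 V.)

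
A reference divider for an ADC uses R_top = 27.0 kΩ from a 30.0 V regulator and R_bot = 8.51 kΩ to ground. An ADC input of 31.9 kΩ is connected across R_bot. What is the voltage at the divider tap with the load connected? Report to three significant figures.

V_out ≈ 5.98 V

The load sits in parallel with R_bot: R_bot‖R_L = (8.51 × 31.9) / (8.51 + 31.9) = 6.718 kΩ.
V_out = 30.0 × 6.718 / (27.0 + 6.718) = 30.0 × 6.718/33.72 = 5.98 V.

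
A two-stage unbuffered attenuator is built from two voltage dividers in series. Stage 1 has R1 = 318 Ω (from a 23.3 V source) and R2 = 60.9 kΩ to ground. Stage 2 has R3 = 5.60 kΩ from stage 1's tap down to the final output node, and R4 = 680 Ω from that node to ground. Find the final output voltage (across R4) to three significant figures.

V_out ≈ 2.39 V

Stage 2 presents R3+R4 = 6280 Ω as a load on stage 1's tap.
Stage 1's lower leg becomes R2‖(R3+R4) = 5693 Ω, so V_mid = 23.3 × 5693/6011 = 22.07 V.
Stage 2 is itself unloaded: V_out = V_mid × R4/(R3+R4) = 22.07 × 680/6280 = 2.39 V.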